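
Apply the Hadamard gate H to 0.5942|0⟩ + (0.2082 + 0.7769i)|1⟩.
(0.5674 + 0.5494i)|0⟩ + (0.2729 - 0.5494i)|1⟩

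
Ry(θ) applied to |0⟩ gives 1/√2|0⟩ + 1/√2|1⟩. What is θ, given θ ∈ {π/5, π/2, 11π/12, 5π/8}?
π/2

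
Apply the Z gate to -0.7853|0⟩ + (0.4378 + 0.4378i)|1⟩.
-0.7853|0⟩ + (-0.4378 - 0.4378i)|1⟩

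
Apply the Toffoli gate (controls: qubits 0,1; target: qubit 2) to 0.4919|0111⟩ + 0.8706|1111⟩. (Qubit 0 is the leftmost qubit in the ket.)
0.4919|0111⟩ + 0.8706|1101⟩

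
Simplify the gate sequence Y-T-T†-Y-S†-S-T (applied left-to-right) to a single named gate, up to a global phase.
T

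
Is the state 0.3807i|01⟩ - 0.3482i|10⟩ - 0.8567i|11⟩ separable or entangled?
Entangled

Writing the state as a|00⟩ + b|01⟩ + c|10⟩ + d|11⟩, it is a product state iff ad − bc = 0.
Here (a, b, c, d) = (0, 0.3807i, -0.3482i, -0.8567i): ad − bc = (0)(-0.8567i) − (0.3807i)(-0.3482i) = -0.1326 ≠ 0, so the state is entangled.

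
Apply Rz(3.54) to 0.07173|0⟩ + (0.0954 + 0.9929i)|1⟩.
(-0.01419 - 0.07031i)|0⟩ + (-0.9921 - 0.103i)|1⟩

Rz(3.54) = [[e^(−iθ/2), 0], [0, e^(iθ/2)]] with e^(±iθ/2) = cos(θ/2) ± i·sin(θ/2); θ = 3.54, cos(θ/2) ≈ -0.197889, sin(θ/2) ≈ 0.980224.
With a = amp(|0⟩) = 0.07173 and b = amp(|1⟩) = (0.0954 + 0.9929i):
new amp(|0⟩) = (-0.197889 - 0.980224i)·a = (-0.01419 - 0.07031i)
new amp(|1⟩) = (-0.197889 + 0.980224i)·b = (-0.9921 - 0.103i)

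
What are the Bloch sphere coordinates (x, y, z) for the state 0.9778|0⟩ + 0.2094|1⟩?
(0.4095, 0, 0.9122)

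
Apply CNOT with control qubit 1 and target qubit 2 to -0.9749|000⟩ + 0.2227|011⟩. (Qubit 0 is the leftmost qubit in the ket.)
-0.9749|000⟩ + 0.2227|010⟩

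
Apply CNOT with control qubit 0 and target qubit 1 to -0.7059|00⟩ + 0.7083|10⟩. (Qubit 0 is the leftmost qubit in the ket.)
-0.7059|00⟩ + 0.7083|11⟩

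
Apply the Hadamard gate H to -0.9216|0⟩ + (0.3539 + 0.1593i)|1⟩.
(-0.4014 + 0.1126i)|0⟩ + (-0.9019 - 0.1126i)|1⟩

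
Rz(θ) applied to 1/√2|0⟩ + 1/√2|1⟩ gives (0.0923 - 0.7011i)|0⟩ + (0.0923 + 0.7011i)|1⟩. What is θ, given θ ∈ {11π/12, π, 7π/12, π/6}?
11π/12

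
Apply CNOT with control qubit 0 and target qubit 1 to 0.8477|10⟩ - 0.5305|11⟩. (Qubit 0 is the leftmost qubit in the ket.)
-0.5305|10⟩ + 0.8477|11⟩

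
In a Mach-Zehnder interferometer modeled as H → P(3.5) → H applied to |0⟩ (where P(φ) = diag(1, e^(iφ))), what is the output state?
(0.03177 - 0.1754i)|0⟩ + (0.9682 + 0.1754i)|1⟩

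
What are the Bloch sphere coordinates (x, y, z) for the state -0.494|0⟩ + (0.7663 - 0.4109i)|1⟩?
(-0.7571, 0.406, -0.512)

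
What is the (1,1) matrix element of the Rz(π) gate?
i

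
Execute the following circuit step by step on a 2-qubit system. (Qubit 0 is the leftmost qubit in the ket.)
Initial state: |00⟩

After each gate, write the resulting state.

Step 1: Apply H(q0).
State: 1/√2|00⟩ + 1/√2|10⟩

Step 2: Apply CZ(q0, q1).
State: 1/√2|00⟩ + 1/√2|10⟩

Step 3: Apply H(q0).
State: |00⟩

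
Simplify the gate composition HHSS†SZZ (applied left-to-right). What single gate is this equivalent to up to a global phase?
S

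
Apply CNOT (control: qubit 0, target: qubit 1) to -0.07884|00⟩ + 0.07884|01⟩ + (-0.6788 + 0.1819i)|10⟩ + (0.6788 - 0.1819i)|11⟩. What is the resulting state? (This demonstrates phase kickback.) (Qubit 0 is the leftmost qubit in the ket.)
-0.07884|00⟩ + 0.07884|01⟩ + (0.6788 - 0.1819i)|10⟩ + (-0.6788 + 0.1819i)|11⟩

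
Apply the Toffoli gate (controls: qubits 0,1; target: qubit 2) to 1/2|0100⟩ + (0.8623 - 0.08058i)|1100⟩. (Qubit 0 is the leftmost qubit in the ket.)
1/2|0100⟩ + (0.8623 - 0.08058i)|1110⟩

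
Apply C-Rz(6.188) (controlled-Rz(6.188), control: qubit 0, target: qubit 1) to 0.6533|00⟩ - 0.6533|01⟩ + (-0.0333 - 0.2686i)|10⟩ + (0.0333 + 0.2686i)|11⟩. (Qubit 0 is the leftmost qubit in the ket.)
0.6533|00⟩ - 0.6533|01⟩ + (0.02048 + 0.2699i)|10⟩ + (-0.04604 - 0.2667i)|11⟩

C-Rz(6.188) leaves the control-|0⟩ kets |00⟩, |01⟩ unchanged and applies Rz(6.188) to qubit 1 on the control-|1⟩ pair (|10⟩, |11⟩).
Rz(6.188) = [[e^(−iθ/2), 0], [0, e^(iθ/2)]] with e^(±iθ/2) = cos(θ/2) ± i·sin(θ/2); θ = 6.188, cos(θ/2) ≈ -0.998868, sin(θ/2) ≈ 0.0475747.
With a = amp(|10⟩) = (-0.0333 - 0.2686i) and b = amp(|11⟩) = (0.0333 + 0.2686i):
new amp(|10⟩) = (-0.998868 - 0.0475747i)·a = (0.02048 + 0.2699i)
new amp(|11⟩) = (-0.998868 + 0.0475747i)·b = (-0.04604 - 0.2667i)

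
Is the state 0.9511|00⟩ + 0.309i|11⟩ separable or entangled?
Entangled

Writing the state as a|00⟩ + b|01⟩ + c|10⟩ + d|11⟩, it is a product state iff ad − bc = 0.
Here (a, b, c, d) = (0.9511, 0, 0, 0.309i): ad − bc = (0.9511)(0.309i) − (0)(0) = 0.2939i ≠ 0, so the state is entangled.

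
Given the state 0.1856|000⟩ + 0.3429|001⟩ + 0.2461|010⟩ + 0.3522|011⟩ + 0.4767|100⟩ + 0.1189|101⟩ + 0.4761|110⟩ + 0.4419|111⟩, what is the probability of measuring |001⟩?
0.1176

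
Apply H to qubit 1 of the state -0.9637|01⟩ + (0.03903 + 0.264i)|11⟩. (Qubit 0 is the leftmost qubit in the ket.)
-0.6814|00⟩ + 0.6814|01⟩ + (0.0276 + 0.1867i)|10⟩ + (-0.0276 - 0.1867i)|11⟩

H on qubit 1 mixes each pair of kets that differ only in qubit 1: amplitudes (a, b) of (|…0…⟩, |…1…⟩) become ((a + b)/√2, (a − b)/√2). Kets absent from the input have amplitude 0.
(|00⟩, |01⟩): (a, b) = (0, -0.9637) → (-0.6814, 0.6814)
(|10⟩, |11⟩): (a, b) = (0, (0.03903 + 0.264i)) → ((0.0276 + 0.1867i), (-0.0276 - 0.1867i))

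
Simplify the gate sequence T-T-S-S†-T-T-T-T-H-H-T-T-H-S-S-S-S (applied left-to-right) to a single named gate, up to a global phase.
H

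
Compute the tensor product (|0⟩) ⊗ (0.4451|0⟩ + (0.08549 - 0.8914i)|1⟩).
0.4451|00⟩ + (0.08549 - 0.8914i)|01⟩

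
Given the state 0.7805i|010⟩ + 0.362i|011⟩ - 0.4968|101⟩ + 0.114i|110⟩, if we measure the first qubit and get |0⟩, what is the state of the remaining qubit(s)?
0.9072i|10⟩ + 0.4208i|11⟩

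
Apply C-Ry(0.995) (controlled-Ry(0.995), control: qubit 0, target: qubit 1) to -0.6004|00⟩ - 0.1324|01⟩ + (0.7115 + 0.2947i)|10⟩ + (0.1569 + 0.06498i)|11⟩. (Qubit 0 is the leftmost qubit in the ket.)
-0.6004|00⟩ - 0.1324|01⟩ + (0.5504 + 0.228i)|10⟩ + (0.4774 + 0.1977i)|11⟩

C-Ry(0.995) leaves the control-|0⟩ kets |00⟩, |01⟩ unchanged and applies Ry(0.995) to qubit 1 on the control-|1⟩ pair (|10⟩, |11⟩).
Ry(0.995) = [[cos(θ/2), −sin(θ/2)], [sin(θ/2), cos(θ/2)]]; θ = 0.995, cos(θ/2) ≈ 0.878778, sin(θ/2) ≈ 0.47723.
With a = amp(|10⟩) = (0.7115 + 0.2947i) and b = amp(|11⟩) = (0.1569 + 0.06498i):
new amp(|10⟩) = (0.878778)·a + (-0.47723)·b = (0.5504 + 0.228i)
new amp(|11⟩) = (0.47723)·a + (0.878778)·b = (0.4774 + 0.1977i)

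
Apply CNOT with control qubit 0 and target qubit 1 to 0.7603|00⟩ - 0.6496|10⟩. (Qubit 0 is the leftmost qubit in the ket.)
0.7603|00⟩ - 0.6496|11⟩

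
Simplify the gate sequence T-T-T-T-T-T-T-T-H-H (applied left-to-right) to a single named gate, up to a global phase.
I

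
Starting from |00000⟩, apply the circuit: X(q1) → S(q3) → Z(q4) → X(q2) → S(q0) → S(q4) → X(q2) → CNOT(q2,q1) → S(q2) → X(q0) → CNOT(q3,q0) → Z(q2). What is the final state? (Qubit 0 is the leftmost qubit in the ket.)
|11000⟩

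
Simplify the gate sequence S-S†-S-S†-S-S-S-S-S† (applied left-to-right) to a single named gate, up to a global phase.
S†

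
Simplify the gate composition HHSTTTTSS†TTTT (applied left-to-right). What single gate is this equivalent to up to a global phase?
S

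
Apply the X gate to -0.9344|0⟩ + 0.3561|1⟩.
0.3561|0⟩ - 0.9344|1⟩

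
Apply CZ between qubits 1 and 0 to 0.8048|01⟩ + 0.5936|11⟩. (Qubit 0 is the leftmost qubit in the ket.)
0.8048|01⟩ - 0.5936|11⟩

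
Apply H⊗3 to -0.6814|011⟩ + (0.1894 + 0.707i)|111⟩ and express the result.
(-0.1739 + 0.25i)|000⟩ + (0.1739 - 0.25i)|001⟩ + (0.1739 - 0.25i)|010⟩ + (-0.1739 + 0.25i)|011⟩ + (-0.3079 - 0.25i)|100⟩ + (0.3079 + 0.25i)|101⟩ + (0.3079 + 0.25i)|110⟩ + (-0.3079 - 0.25i)|111⟩

H⊗3 gives amp(|y⟩) = (1/2√2) Σ_x (−1)^(x·y) amp(|x⟩), where x·y is the number of positions in which both x and y have a 1.
|000⟩: (-0.6814 + (0.1894 + 0.707i))/(2√2) = (-0.1739 + 0.25i)
|001⟩: (0.6814 - (0.1894 + 0.707i))/(2√2) = (0.1739 - 0.25i)
|010⟩: (0.6814 - (0.1894 + 0.707i))/(2√2) = (0.1739 - 0.25i)
|011⟩: (-0.6814 + (0.1894 + 0.707i))/(2√2) = (-0.1739 + 0.25i)
|100⟩: (-0.6814 - (0.1894 + 0.707i))/(2√2) = (-0.3079 - 0.25i)
|101⟩: (0.6814 + (0.1894 + 0.707i))/(2√2) = (0.3079 + 0.25i)
|110⟩: (0.6814 + (0.1894 + 0.707i))/(2√2) = (0.3079 + 0.25i)
|111⟩: (-0.6814 - (0.1894 + 0.707i))/(2√2) = (-0.3079 - 0.25i)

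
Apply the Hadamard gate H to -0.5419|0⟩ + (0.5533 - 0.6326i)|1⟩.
(0.008061 - 0.4473i)|0⟩ + (-0.7744 + 0.4473i)|1⟩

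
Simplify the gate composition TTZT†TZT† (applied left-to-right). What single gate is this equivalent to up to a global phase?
T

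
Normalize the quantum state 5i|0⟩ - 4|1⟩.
0.7809i|0⟩ - 0.6247|1⟩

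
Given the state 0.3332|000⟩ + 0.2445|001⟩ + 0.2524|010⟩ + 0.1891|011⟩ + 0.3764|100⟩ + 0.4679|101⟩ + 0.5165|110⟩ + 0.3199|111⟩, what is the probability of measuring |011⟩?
0.03576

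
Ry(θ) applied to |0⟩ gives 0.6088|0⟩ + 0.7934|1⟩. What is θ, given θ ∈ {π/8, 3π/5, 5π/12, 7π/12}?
7π/12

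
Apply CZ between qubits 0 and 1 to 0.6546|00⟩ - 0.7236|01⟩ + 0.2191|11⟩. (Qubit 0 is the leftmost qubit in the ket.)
0.6546|00⟩ - 0.7236|01⟩ - 0.2191|11⟩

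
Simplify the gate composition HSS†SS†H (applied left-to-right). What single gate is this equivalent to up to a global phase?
I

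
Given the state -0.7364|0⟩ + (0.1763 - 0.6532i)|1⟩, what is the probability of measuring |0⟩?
0.5423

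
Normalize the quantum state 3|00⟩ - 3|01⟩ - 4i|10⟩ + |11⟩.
0.5071|00⟩ - 0.5071|01⟩ - 0.6761i|10⟩ + 0.169|11⟩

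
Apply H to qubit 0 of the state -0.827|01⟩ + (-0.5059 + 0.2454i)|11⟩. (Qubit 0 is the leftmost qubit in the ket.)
(-0.9425 + 0.1735i)|01⟩ + (-0.2271 - 0.1735i)|11⟩

H on qubit 0 mixes each pair of kets that differ only in qubit 0: amplitudes (a, b) of (|…0…⟩, |…1…⟩) become ((a + b)/√2, (a − b)/√2). Kets absent from the input have amplitude 0.
(|01⟩, |11⟩): (a, b) = (-0.827, (-0.5059 + 0.2454i)) → ((-0.9425 + 0.1735i), (-0.2271 - 0.1735i))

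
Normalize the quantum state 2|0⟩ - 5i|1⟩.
0.3714|0⟩ - 0.9285i|1⟩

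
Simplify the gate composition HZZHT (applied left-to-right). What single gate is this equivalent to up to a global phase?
T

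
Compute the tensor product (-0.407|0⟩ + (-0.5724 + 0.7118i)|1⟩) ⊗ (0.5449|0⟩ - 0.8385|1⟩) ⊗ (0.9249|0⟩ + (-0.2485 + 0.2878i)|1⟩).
-0.2051|000⟩ + (0.05511 - 0.06383i)|001⟩ + 0.3156|010⟩ + (-0.08481 + 0.09822i)|011⟩ + (-0.2885 + 0.3587i)|100⟩ + (-0.03412 - 0.1861i)|101⟩ + (0.4439 - 0.552i)|110⟩ + (0.0525 + 0.2864i)|111⟩

amp(|b₁b₂…⟩) = product of the factor amplitudes for bits b₁, b₂, …; only kets whose every factor amplitude is nonzero survive.
|000⟩: (-0.407)(0.5449)(0.9249) = -0.2051
|001⟩: (-0.407)(0.5449)(-0.2485 + 0.2878i) = (0.05511 - 0.06383i)
|010⟩: (-0.407)(-0.8385)(0.9249) = 0.3156
|011⟩: (-0.407)(-0.8385)(-0.2485 + 0.2878i) = (-0.08481 + 0.09822i)
|100⟩: (-0.5724 + 0.7118i)(0.5449)(0.9249) = (-0.2885 + 0.3587i)
|101⟩: (-0.5724 + 0.7118i)(0.5449)(-0.2485 + 0.2878i) = (-0.03412 - 0.1861i)
|110⟩: (-0.5724 + 0.7118i)(-0.8385)(0.9249) = (0.4439 - 0.552i)
|111⟩: (-0.5724 + 0.7118i)(-0.8385)(-0.2485 + 0.2878i) = (0.0525 + 0.2864i)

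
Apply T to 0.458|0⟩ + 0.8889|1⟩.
0.458|0⟩ + (0.6285 + 0.6285i)|1⟩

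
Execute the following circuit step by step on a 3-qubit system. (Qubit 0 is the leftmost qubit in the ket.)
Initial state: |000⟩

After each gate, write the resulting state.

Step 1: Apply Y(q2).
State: i|001⟩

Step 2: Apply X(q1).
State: i|011⟩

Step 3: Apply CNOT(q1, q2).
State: i|010⟩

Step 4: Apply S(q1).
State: -|010⟩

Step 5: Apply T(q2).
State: -|010⟩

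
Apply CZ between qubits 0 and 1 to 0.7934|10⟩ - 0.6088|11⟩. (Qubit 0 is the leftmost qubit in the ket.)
0.7934|10⟩ + 0.6088|11⟩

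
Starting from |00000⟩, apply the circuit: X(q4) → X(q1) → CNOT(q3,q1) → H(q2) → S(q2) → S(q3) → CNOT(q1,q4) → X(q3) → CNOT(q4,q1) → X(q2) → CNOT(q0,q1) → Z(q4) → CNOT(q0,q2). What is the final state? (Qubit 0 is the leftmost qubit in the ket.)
(1/√2)i|01010⟩ + 1/√2|01110⟩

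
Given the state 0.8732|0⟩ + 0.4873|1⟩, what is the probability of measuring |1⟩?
0.2375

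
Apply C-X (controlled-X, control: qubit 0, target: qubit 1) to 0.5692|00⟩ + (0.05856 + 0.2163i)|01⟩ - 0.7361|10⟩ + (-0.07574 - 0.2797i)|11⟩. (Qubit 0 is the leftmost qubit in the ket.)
0.5692|00⟩ + (0.05856 + 0.2163i)|01⟩ + (-0.07574 - 0.2797i)|10⟩ - 0.7361|11⟩

C-X leaves the control-|0⟩ kets |00⟩, |01⟩ unchanged and applies X to qubit 1 on the control-|1⟩ pair (|10⟩, |11⟩).
X = [[0, 1], [1, 0]].
With a = amp(|10⟩) = -0.7361 and b = amp(|11⟩) = (-0.07574 - 0.2797i):
new amp(|10⟩) = (1)·b = (-0.07574 - 0.2797i)
new amp(|11⟩) = (1)·a = -0.7361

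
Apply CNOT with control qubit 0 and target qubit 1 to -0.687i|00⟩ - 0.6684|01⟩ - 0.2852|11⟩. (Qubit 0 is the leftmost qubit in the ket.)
-0.687i|00⟩ - 0.6684|01⟩ - 0.2852|10⟩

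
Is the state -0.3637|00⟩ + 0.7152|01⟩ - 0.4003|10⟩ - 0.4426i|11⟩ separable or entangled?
Entangled

Writing the state as a|00⟩ + b|01⟩ + c|10⟩ + d|11⟩, it is a product state iff ad − bc = 0.
Here (a, b, c, d) = (-0.3637, 0.7152, -0.4003, -0.4426i): ad − bc = (-0.3637)(-0.4426i) − (0.7152)(-0.4003) = (0.2863 + 0.161i) ≠ 0, so the state is entangled.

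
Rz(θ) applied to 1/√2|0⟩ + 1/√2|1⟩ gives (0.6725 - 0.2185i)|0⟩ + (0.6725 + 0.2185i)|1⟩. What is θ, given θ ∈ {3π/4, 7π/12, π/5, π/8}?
π/5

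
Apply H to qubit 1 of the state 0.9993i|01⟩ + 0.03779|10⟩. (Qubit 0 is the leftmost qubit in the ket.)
0.7066i|00⟩ - 0.7066i|01⟩ + 0.02672|10⟩ + 0.02672|11⟩

H on qubit 1 mixes each pair of kets that differ only in qubit 1: amplitudes (a, b) of (|…0…⟩, |…1…⟩) become ((a + b)/√2, (a − b)/√2). Kets absent from the input have amplitude 0.
(|00⟩, |01⟩): (a, b) = (0, 0.9993i) → (0.7066i, -0.7066i)
(|10⟩, |11⟩): (a, b) = (0.03779, 0) → (0.02672, 0.02672)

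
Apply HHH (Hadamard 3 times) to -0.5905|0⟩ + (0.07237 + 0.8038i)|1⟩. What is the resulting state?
(-0.3664 + 0.5684i)|0⟩ + (-0.4687 - 0.5684i)|1⟩

H² = I, so H^3 = H: a single Hadamard. With (a, b) = (-0.5905, (0.07237 + 0.8038i)), H gives ((a + b)/√2, (a − b)/√2) = ((-0.3664 + 0.5684i), (-0.4687 - 0.5684i)).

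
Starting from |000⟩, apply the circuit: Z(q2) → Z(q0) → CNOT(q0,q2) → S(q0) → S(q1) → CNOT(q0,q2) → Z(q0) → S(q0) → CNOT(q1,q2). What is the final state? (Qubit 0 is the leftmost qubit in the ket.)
|000⟩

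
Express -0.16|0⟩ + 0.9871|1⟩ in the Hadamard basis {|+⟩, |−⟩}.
0.5848|+⟩ - 0.8111|−⟩

With |ψ⟩ = α|0⟩ + β|1⟩, the Hadamard-basis coefficients are ⟨+|ψ⟩ = (α + β)/√2 and ⟨−|ψ⟩ = (α − β)/√2.
Here α = -0.16, β = 0.9871: (α + β)/√2 = 0.5848, (α − β)/√2 = -0.8111.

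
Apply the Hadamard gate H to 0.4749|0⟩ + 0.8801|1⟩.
0.9581|0⟩ - 0.2865|1⟩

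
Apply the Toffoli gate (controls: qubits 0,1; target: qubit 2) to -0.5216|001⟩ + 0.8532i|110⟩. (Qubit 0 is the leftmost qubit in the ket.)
-0.5216|001⟩ + 0.8532i|111⟩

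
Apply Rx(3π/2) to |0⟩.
-1/√2|0⟩ - (1/√2)i|1⟩

Rx(3π/2) = [[cos(θ/2), −i·sin(θ/2)], [−i·sin(θ/2), cos(θ/2)]]; θ = 3π/2, cos(θ/2) ≈ -0.707107, sin(θ/2) ≈ 0.707107.
With a = amp(|0⟩) = 1 and b = amp(|1⟩) = 0:
new amp(|0⟩) = (-0.707107)·a + (-0.707107i)·b = -1/√2
new amp(|1⟩) = (-0.707107i)·a + (-0.707107)·b = -(1/√2)i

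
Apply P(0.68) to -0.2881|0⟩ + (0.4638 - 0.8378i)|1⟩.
-0.2881|0⟩ + (0.8874 - 0.3598i)|1⟩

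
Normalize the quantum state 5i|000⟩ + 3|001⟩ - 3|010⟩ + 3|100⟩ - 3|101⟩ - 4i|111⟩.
0.5698i|000⟩ + 0.3419|001⟩ - 0.3419|010⟩ + 0.3419|100⟩ - 0.3419|101⟩ - 0.4558i|111⟩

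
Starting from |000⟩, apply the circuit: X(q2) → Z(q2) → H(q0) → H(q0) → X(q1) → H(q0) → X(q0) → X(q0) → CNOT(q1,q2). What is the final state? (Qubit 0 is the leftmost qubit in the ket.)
-1/√2|010⟩ - 1/√2|110⟩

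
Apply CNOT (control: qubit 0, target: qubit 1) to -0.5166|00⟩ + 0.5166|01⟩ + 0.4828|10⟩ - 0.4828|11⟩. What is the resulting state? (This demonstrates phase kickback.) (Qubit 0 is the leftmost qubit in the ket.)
-0.5166|00⟩ + 0.5166|01⟩ - 0.4828|10⟩ + 0.4828|11⟩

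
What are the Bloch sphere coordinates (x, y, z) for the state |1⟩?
(0, 0, -1)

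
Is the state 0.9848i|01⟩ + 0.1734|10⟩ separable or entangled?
Entangled

Writing the state as a|00⟩ + b|01⟩ + c|10⟩ + d|11⟩, it is a product state iff ad − bc = 0.
Here (a, b, c, d) = (0, 0.9848i, 0.1734, 0): ad − bc = (0)(0) − (0.9848i)(0.1734) = -0.1708i ≠ 0, so the state is entangled.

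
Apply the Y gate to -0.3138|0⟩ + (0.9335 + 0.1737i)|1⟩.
(0.1737 - 0.9335i)|0⟩ - 0.3138i|1⟩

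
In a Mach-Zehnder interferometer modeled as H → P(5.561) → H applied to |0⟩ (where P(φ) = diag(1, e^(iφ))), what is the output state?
(0.8752 - 0.3305i)|0⟩ + (0.1248 + 0.3305i)|1⟩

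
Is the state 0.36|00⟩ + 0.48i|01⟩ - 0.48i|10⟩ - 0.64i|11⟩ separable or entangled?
Entangled

Writing the state as a|00⟩ + b|01⟩ + c|10⟩ + d|11⟩, it is a product state iff ad − bc = 0.
Here (a, b, c, d) = (0.36, 0.48i, -0.48i, -0.64i): ad − bc = (0.36)(-0.64i) − (0.48i)(-0.48i) = (-0.2304 - 0.2304i) ≠ 0, so the state is entangled.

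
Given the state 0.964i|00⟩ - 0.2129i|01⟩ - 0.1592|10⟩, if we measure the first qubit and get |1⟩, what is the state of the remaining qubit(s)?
-|0⟩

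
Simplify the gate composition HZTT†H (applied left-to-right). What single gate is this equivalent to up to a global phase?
X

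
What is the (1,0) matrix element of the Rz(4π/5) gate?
0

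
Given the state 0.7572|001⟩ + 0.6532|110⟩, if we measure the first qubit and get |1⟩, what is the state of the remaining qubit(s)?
|10⟩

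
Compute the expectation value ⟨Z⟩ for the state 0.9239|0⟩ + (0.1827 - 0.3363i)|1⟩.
0.7071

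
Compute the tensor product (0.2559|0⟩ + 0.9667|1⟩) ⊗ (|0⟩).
0.2559|00⟩ + 0.9667|10⟩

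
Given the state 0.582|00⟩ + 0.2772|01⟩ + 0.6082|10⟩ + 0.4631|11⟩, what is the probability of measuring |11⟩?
0.2145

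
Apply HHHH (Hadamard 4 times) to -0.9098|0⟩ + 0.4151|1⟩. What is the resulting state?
-0.9098|0⟩ + 0.4151|1⟩

H² = I, so an even number of Hadamards cancels: H^4 = I and the state is unchanged.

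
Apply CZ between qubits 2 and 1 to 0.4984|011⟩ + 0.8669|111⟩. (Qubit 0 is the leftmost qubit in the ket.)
-0.4984|011⟩ - 0.8669|111⟩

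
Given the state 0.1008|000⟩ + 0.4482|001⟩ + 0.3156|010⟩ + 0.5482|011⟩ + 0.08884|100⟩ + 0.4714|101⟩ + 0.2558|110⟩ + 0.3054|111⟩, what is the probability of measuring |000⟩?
0.01016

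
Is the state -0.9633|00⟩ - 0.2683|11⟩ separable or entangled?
Entangled

Writing the state as a|00⟩ + b|01⟩ + c|10⟩ + d|11⟩, it is a product state iff ad − bc = 0.
Here (a, b, c, d) = (-0.9633, 0, 0, -0.2683): ad − bc = (-0.9633)(-0.2683) − (0)(0) = 0.2585 ≠ 0, so the state is entangled.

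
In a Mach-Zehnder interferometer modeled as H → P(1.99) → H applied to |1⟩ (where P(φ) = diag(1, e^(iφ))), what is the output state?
(0.7035 - 0.4567i)|0⟩ + (0.2965 + 0.4567i)|1⟩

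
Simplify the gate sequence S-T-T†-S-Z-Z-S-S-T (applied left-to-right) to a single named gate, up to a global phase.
T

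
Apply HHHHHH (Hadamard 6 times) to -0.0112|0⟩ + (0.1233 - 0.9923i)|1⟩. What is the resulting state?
-0.0112|0⟩ + (0.1233 - 0.9923i)|1⟩

H² = I, so an even number of Hadamards cancels: H^6 = I and the state is unchanged.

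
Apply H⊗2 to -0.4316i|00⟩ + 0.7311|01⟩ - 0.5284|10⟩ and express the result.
(0.1014 - 0.2158i)|00⟩ + (-0.6298 - 0.2158i)|01⟩ + (0.6298 - 0.2158i)|10⟩ + (-0.1014 - 0.2158i)|11⟩

H⊗2 gives amp(|y⟩) = (1/2) Σ_x (−1)^(x·y) amp(|x⟩), where x·y is the number of positions in which both x and y have a 1.
|00⟩: (-0.4316i + 0.7311 - 0.5284)/2 = (0.1014 - 0.2158i)
|01⟩: (-0.4316i - 0.7311 - 0.5284)/2 = (-0.6298 - 0.2158i)
|10⟩: (-0.4316i + 0.7311 + 0.5284)/2 = (0.6298 - 0.2158i)
|11⟩: (-0.4316i - 0.7311 + 0.5284)/2 = (-0.1014 - 0.2158i)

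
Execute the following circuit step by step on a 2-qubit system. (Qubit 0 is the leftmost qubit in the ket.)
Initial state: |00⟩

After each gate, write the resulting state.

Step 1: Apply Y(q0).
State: i|10⟩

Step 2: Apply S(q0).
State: -|10⟩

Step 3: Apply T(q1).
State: -|10⟩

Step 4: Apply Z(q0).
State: |10⟩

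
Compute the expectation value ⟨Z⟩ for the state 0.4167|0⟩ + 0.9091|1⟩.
-0.6528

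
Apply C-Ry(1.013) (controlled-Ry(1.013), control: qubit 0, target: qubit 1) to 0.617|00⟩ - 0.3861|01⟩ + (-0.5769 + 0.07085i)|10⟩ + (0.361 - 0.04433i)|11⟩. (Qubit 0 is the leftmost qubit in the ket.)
0.617|00⟩ - 0.3861|01⟩ + (-0.6796 + 0.08346i)|10⟩ + (0.03581 - 0.004394i)|11⟩

C-Ry(1.013) leaves the control-|0⟩ kets |00⟩, |01⟩ unchanged and applies Ry(1.013) to qubit 1 on the control-|1⟩ pair (|10⟩, |11⟩).
Ry(1.013) = [[cos(θ/2), −sin(θ/2)], [sin(θ/2), cos(θ/2)]]; θ = 1.013, cos(θ/2) ≈ 0.874448, sin(θ/2) ≈ 0.48512.
With a = amp(|10⟩) = (-0.5769 + 0.07085i) and b = amp(|11⟩) = (0.361 - 0.04433i):
new amp(|10⟩) = (0.874448)·a + (-0.48512)·b = (-0.6796 + 0.08346i)
new amp(|11⟩) = (0.48512)·a + (0.874448)·b = (0.03581 - 0.004394i)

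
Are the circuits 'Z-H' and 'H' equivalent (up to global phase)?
No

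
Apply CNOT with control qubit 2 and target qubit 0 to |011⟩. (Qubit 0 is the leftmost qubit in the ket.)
|111⟩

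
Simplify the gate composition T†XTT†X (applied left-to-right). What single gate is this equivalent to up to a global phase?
T†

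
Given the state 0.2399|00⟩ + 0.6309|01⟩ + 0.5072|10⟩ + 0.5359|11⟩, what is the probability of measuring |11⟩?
0.2872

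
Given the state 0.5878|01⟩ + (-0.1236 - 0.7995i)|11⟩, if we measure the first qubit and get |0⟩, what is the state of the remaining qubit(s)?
|1⟩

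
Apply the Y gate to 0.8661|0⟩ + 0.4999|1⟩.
-0.4999i|0⟩ + 0.8661i|1⟩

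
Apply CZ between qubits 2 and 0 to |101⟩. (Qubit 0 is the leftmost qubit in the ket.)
-|101⟩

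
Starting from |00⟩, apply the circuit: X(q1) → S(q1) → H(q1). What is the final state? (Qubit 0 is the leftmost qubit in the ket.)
(1/√2)i|00⟩ - (1/√2)i|01⟩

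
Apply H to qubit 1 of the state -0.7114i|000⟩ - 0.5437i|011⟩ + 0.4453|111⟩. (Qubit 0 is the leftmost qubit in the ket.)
-0.503i|000⟩ - 0.3845i|001⟩ - 0.503i|010⟩ + 0.3845i|011⟩ + 0.3149|101⟩ - 0.3149|111⟩

H on qubit 1 mixes each pair of kets that differ only in qubit 1: amplitudes (a, b) of (|…0…⟩, |…1…⟩) become ((a + b)/√2, (a − b)/√2). Kets absent from the input have amplitude 0.
(|000⟩, |010⟩): (a, b) = (-0.7114i, 0) → (-0.503i, -0.503i)
(|001⟩, |011⟩): (a, b) = (0, -0.5437i) → (-0.3845i, 0.3845i)
(|101⟩, |111⟩): (a, b) = (0, 0.4453) → (0.3149, -0.3149)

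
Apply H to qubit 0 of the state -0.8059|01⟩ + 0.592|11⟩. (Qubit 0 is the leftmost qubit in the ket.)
-0.1513|01⟩ - 0.9885|11⟩

H on qubit 0 mixes each pair of kets that differ only in qubit 0: amplitudes (a, b) of (|…0…⟩, |…1…⟩) become ((a + b)/√2, (a − b)/√2). Kets absent from the input have amplitude 0.
(|01⟩, |11⟩): (a, b) = (-0.8059, 0.592) → (-0.1513, -0.9885)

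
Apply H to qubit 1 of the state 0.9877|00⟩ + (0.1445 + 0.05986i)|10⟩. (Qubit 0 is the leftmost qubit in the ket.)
0.6984|00⟩ + 0.6984|01⟩ + (0.1022 + 0.04233i)|10⟩ + (0.1022 + 0.04233i)|11⟩

H on qubit 1 mixes each pair of kets that differ only in qubit 1: amplitudes (a, b) of (|…0…⟩, |…1…⟩) become ((a + b)/√2, (a − b)/√2). Kets absent from the input have amplitude 0.
(|00⟩, |01⟩): (a, b) = (0.9877, 0) → (0.6984, 0.6984)
(|10⟩, |11⟩): (a, b) = ((0.1445 + 0.05986i), 0) → ((0.1022 + 0.04233i), (0.1022 + 0.04233i))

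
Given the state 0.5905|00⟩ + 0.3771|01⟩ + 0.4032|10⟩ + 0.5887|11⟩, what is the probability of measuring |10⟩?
0.1626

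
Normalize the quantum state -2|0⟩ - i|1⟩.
-0.8944|0⟩ - (1/√5)i|1⟩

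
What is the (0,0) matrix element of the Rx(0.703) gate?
0.9389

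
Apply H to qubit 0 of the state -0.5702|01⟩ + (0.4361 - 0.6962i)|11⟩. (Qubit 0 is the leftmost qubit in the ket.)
(-0.09482 - 0.4923i)|01⟩ + (-0.7116 + 0.4923i)|11⟩

H on qubit 0 mixes each pair of kets that differ only in qubit 0: amplitudes (a, b) of (|…0…⟩, |…1…⟩) become ((a + b)/√2, (a − b)/√2). Kets absent from the input have amplitude 0.
(|01⟩, |11⟩): (a, b) = (-0.5702, (0.4361 - 0.6962i)) → ((-0.09482 - 0.4923i), (-0.7116 + 0.4923i))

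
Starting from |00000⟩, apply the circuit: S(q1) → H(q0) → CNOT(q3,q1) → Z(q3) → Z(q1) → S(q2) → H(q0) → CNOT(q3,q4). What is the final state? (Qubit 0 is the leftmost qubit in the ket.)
|00000⟩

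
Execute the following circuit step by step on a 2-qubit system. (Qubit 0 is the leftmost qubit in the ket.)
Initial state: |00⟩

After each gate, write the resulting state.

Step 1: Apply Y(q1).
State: i|01⟩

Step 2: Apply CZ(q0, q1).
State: i|01⟩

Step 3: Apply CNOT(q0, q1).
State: i|01⟩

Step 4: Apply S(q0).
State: i|01⟩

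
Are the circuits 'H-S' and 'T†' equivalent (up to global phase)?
No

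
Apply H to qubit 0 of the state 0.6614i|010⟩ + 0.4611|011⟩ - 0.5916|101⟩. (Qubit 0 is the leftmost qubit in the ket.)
-0.4183|001⟩ + 0.4677i|010⟩ + 0.326|011⟩ + 0.4183|101⟩ + 0.4677i|110⟩ + 0.326|111⟩

H on qubit 0 mixes each pair of kets that differ only in qubit 0: amplitudes (a, b) of (|…0…⟩, |…1…⟩) become ((a + b)/√2, (a − b)/√2). Kets absent from the input have amplitude 0.
(|001⟩, |101⟩): (a, b) = (0, -0.5916) → (-0.4183, 0.4183)
(|010⟩, |110⟩): (a, b) = (0.6614i, 0) → (0.4677i, 0.4677i)
(|011⟩, |111⟩): (a, b) = (0.4611, 0) → (0.326, 0.326)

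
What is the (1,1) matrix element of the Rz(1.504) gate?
(0.7303 + 0.6831i)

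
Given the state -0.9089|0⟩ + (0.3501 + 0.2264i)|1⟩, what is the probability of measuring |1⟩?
0.1738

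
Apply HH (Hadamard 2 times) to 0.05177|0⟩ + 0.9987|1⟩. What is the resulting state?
0.05177|0⟩ + 0.9987|1⟩

H² = I, so an even number of Hadamards cancels: H^2 = I and the state is unchanged.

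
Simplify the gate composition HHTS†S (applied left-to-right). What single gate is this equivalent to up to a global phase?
T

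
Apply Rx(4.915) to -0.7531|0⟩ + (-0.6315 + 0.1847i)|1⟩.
(0.7004 + 0.3991i)|0⟩ + (0.4894 + 0.3328i)|1⟩

Rx(4.915) = [[cos(θ/2), −i·sin(θ/2)], [−i·sin(θ/2), cos(θ/2)]]; θ = 4.915, cos(θ/2) ≈ -0.774993, sin(θ/2) ≈ 0.63197.
With a = amp(|0⟩) = -0.7531 and b = amp(|1⟩) = (-0.6315 + 0.1847i):
new amp(|0⟩) = (-0.774993)·a + (-0.63197i)·b = (0.7004 + 0.3991i)
new amp(|1⟩) = (-0.63197i)·a + (-0.774993)·b = (0.4894 + 0.3328i)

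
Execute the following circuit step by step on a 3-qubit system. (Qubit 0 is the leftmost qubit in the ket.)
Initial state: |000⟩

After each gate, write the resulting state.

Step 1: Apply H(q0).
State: 1/√2|000⟩ + 1/√2|100⟩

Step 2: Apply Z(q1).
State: 1/√2|000⟩ + 1/√2|100⟩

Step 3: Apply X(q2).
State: 1/√2|001⟩ + 1/√2|101⟩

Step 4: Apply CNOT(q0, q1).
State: 1/√2|001⟩ + 1/√2|111⟩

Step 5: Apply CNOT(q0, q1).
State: 1/√2|001⟩ + 1/√2|101⟩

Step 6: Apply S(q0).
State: 1/√2|001⟩ + (1/√2)i|101⟩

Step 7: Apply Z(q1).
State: 1/√2|001⟩ + (1/√2)i|101⟩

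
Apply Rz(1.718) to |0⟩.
(0.6532 - 0.7572i)|0⟩

Rz(1.718) = [[e^(−iθ/2), 0], [0, e^(iθ/2)]] with e^(±iθ/2) = cos(θ/2) ± i·sin(θ/2); θ = 1.718, cos(θ/2) ≈ 0.653195, sin(θ/2) ≈ 0.75719.
With a = amp(|0⟩) = 1 and b = amp(|1⟩) = 0:
new amp(|0⟩) = (0.653195 - 0.75719i)·a = (0.6532 - 0.7572i)
new amp(|1⟩) = (0.653195 + 0.75719i)·b = 0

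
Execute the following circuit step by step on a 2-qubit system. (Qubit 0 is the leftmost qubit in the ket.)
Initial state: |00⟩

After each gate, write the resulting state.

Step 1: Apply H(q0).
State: 1/√2|00⟩ + 1/√2|10⟩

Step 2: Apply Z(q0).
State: 1/√2|00⟩ - 1/√2|10⟩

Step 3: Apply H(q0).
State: |10⟩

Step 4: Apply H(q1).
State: 1/√2|10⟩ + 1/√2|11⟩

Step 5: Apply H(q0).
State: 1/2|00⟩ + 1/2|01⟩ - 1/2|10⟩ - 1/2|11⟩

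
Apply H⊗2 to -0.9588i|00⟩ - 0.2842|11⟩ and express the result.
(-0.1421 - 0.4794i)|00⟩ + (0.1421 - 0.4794i)|01⟩ + (0.1421 - 0.4794i)|10⟩ + (-0.1421 - 0.4794i)|11⟩

H⊗2 gives amp(|y⟩) = (1/2) Σ_x (−1)^(x·y) amp(|x⟩), where x·y is the number of positions in which both x and y have a 1.
|00⟩: (-0.9588i - 0.2842)/2 = (-0.1421 - 0.4794i)
|01⟩: (-0.9588i + 0.2842)/2 = (0.1421 - 0.4794i)
|10⟩: (-0.9588i + 0.2842)/2 = (0.1421 - 0.4794i)
|11⟩: (-0.9588i - 0.2842)/2 = (-0.1421 - 0.4794i)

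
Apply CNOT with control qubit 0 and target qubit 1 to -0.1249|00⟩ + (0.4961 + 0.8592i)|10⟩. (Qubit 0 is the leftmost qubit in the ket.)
-0.1249|00⟩ + (0.4961 + 0.8592i)|11⟩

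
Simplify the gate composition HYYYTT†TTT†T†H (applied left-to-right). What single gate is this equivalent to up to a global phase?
Y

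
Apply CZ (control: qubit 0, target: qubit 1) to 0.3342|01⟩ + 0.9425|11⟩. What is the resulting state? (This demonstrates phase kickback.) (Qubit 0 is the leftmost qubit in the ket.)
0.3342|01⟩ - 0.9425|11⟩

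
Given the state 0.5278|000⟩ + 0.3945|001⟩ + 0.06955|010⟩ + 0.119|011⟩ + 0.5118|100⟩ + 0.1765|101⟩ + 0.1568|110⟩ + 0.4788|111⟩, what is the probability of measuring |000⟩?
0.2786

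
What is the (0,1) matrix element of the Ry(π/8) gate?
-0.1951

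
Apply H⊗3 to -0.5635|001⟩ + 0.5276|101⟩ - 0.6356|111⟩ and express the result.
-0.2374|000⟩ + 0.2374|001⟩ + 0.212|010⟩ - 0.212|011⟩ - 0.161|100⟩ + 0.161|101⟩ - 0.6105|110⟩ + 0.6105|111⟩

H⊗3 gives amp(|y⟩) = (1/2√2) Σ_x (−1)^(x·y) amp(|x⟩), where x·y is the number of positions in which both x and y have a 1.
|000⟩: (-0.5635 + 0.5276 - 0.6356)/(2√2) = -0.2374
|001⟩: (0.5635 - 0.5276 + 0.6356)/(2√2) = 0.2374
|010⟩: (-0.5635 + 0.5276 + 0.6356)/(2√2) = 0.212
|011⟩: (0.5635 - 0.5276 - 0.6356)/(2√2) = -0.212
|100⟩: (-0.5635 - 0.5276 + 0.6356)/(2√2) = -0.161
|101⟩: (0.5635 + 0.5276 - 0.6356)/(2√2) = 0.161
|110⟩: (-0.5635 - 0.5276 - 0.6356)/(2√2) = -0.6105
|111⟩: (0.5635 + 0.5276 + 0.6356)/(2√2) = 0.6105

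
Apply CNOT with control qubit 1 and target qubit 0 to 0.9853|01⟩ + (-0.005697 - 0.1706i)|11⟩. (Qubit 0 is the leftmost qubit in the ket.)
(-0.005697 - 0.1706i)|01⟩ + 0.9853|11⟩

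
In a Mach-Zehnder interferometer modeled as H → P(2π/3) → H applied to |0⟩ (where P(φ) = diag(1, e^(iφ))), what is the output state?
(0.25 + 0.433i)|0⟩ + (0.75 - 0.433i)|1⟩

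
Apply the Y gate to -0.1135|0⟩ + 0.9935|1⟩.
-0.9935i|0⟩ - 0.1135i|1⟩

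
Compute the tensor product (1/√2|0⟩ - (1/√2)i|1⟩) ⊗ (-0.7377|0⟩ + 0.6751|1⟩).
-0.5216|00⟩ + 0.4774|01⟩ + 0.5216i|10⟩ - 0.4774i|11⟩

amp(|b₁b₂…⟩) = product of the factor amplitudes for bits b₁, b₂, …; only kets whose every factor amplitude is nonzero survive.
|00⟩: (1/√2)(-0.7377) = -0.5216
|01⟩: (1/√2)(0.6751) = 0.4774
|10⟩: (-(1/√2)i)(-0.7377) = 0.5216i
|11⟩: (-(1/√2)i)(0.6751) = -0.4774i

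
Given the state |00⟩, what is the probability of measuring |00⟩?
1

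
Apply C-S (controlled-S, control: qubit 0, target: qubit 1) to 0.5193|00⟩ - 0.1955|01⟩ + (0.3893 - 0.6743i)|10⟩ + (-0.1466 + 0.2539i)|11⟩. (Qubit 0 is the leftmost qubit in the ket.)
0.5193|00⟩ - 0.1955|01⟩ + (0.3893 - 0.6743i)|10⟩ + (-0.2539 - 0.1466i)|11⟩

C-S leaves the control-|0⟩ kets |00⟩, |01⟩ unchanged and applies S to qubit 1 on the control-|1⟩ pair (|10⟩, |11⟩).
S = [[1, 0], [0, i]].
With a = amp(|10⟩) = (0.3893 - 0.6743i) and b = amp(|11⟩) = (-0.1466 + 0.2539i):
new amp(|10⟩) = (1)·a = (0.3893 - 0.6743i)
new amp(|11⟩) = (i)·b = (-0.2539 - 0.1466i)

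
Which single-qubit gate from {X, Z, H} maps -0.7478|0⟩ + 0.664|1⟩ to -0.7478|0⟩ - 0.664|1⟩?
Z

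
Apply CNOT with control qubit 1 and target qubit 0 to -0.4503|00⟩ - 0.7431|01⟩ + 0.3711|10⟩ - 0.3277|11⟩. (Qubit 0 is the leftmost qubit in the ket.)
-0.4503|00⟩ - 0.3277|01⟩ + 0.3711|10⟩ - 0.7431|11⟩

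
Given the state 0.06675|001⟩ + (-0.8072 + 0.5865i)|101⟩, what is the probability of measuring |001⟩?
0.004456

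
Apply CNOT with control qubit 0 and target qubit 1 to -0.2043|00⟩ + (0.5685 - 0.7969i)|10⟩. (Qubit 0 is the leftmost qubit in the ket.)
-0.2043|00⟩ + (0.5685 - 0.7969i)|11⟩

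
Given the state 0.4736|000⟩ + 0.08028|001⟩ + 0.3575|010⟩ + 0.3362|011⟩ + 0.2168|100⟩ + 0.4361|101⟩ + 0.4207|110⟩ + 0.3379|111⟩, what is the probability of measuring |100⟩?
0.047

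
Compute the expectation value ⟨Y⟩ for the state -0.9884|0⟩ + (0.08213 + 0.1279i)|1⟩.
-0.2528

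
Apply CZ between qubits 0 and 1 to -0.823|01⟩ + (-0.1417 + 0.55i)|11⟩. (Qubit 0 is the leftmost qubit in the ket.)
-0.823|01⟩ + (0.1417 - 0.55i)|11⟩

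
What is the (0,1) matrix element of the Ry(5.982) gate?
-0.15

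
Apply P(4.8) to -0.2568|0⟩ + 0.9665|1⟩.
-0.2568|0⟩ + (0.08457 - 0.9628i)|1⟩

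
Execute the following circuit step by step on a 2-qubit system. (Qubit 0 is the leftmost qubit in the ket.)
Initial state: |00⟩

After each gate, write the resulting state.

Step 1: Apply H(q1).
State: 1/√2|00⟩ + 1/√2|01⟩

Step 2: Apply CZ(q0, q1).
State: 1/√2|00⟩ + 1/√2|01⟩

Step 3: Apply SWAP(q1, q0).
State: 1/√2|00⟩ + 1/√2|10⟩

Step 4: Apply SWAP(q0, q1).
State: 1/√2|00⟩ + 1/√2|01⟩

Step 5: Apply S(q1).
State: 1/√2|00⟩ + (1/√2)i|01⟩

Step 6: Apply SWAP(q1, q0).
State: 1/√2|00⟩ + (1/√2)i|10⟩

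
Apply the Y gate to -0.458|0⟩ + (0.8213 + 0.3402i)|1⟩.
(0.3402 - 0.8213i)|0⟩ - 0.458i|1⟩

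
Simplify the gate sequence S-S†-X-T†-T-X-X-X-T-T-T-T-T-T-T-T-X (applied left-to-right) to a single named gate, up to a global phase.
X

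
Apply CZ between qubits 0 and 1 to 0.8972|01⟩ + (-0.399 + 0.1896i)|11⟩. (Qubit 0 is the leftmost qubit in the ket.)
0.8972|01⟩ + (0.399 - 0.1896i)|11⟩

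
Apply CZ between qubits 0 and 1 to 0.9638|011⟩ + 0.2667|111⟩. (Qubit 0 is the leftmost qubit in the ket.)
0.9638|011⟩ - 0.2667|111⟩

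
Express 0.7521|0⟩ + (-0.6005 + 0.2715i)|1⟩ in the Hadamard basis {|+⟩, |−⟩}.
(0.1072 + 0.192i)|+⟩ + (0.9564 - 0.192i)|−⟩

With |ψ⟩ = α|0⟩ + β|1⟩, the Hadamard-basis coefficients are ⟨+|ψ⟩ = (α + β)/√2 and ⟨−|ψ⟩ = (α − β)/√2.
Here α = 0.7521, β = (-0.6005 + 0.2715i): (α + β)/√2 = (0.1072 + 0.192i), (α − β)/√2 = (0.9564 - 0.192i).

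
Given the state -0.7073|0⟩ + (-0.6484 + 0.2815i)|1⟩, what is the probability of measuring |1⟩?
0.4997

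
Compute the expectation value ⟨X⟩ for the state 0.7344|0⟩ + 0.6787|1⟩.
0.9969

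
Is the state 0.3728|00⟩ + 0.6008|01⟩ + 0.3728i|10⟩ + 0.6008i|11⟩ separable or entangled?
Separable

Writing the state as a|00⟩ + b|01⟩ + c|10⟩ + d|11⟩, it is a product state iff ad − bc = 0.
Here (a, b, c, d) = (0.3728, 0.6008, 0.3728i, 0.6008i): ad − bc = (0.3728)(0.6008i) − (0.6008)(0.3728i) = 0, so the state is separable.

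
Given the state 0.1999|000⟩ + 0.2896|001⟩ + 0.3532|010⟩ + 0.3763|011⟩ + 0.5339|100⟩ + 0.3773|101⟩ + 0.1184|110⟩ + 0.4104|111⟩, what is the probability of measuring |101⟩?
0.1424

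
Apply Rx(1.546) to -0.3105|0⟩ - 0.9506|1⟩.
(-0.2223 + 0.6638i)|0⟩ + (-0.6805 + 0.2168i)|1⟩

Rx(1.546) = [[cos(θ/2), −i·sin(θ/2)], [−i·sin(θ/2), cos(θ/2)]]; θ = 1.546, cos(θ/2) ≈ 0.715819, sin(θ/2) ≈ 0.698286.
With a = amp(|0⟩) = -0.3105 and b = amp(|1⟩) = -0.9506:
new amp(|0⟩) = (0.715819)·a + (-0.698286i)·b = (-0.2223 + 0.6638i)
new amp(|1⟩) = (-0.698286i)·a + (0.715819)·b = (-0.6805 + 0.2168i)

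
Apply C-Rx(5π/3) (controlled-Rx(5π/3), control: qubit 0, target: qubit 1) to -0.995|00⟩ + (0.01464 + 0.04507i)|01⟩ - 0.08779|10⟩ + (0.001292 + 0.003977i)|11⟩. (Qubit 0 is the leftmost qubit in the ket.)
-0.995|00⟩ + (0.01464 + 0.04507i)|01⟩ + (0.07802 - 0.000646i)|10⟩ + (-0.001119 + 0.04045i)|11⟩

C-Rx(5π/3) leaves the control-|0⟩ kets |00⟩, |01⟩ unchanged and applies Rx(5π/3) to qubit 1 on the control-|1⟩ pair (|10⟩, |11⟩).
Rx(5π/3) = [[cos(θ/2), −i·sin(θ/2)], [−i·sin(θ/2), cos(θ/2)]]; θ = 5π/3, cos(θ/2) ≈ -0.866025, sin(θ/2) ≈ 0.5.
With a = amp(|10⟩) = -0.08779 and b = amp(|11⟩) = (0.001292 + 0.003977i):
new amp(|10⟩) = (-0.866025)·a + (-0.5i)·b = (0.07802 - 0.000646i)
new amp(|11⟩) = (-0.5i)·a + (-0.866025)·b = (-0.001119 + 0.04045i)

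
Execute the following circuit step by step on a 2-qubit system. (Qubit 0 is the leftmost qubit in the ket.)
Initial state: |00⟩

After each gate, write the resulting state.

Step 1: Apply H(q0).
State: 1/√2|00⟩ + 1/√2|10⟩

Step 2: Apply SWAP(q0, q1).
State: 1/√2|00⟩ + 1/√2|01⟩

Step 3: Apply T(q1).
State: 1/√2|00⟩ + (1/2 + (1/2)i)|01⟩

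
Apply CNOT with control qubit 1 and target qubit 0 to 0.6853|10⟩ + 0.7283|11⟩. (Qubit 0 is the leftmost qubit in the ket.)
0.7283|01⟩ + 0.6853|10⟩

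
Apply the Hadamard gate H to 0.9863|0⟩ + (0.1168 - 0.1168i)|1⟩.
(0.78 - 0.08259i)|0⟩ + (0.6148 + 0.08259i)|1⟩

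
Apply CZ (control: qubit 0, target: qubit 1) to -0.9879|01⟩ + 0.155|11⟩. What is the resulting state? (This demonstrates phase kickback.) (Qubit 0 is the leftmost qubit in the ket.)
-0.9879|01⟩ - 0.155|11⟩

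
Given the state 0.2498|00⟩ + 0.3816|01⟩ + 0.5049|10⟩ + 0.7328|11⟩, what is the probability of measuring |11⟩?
0.537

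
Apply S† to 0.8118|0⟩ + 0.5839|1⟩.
0.8118|0⟩ - 0.5839i|1⟩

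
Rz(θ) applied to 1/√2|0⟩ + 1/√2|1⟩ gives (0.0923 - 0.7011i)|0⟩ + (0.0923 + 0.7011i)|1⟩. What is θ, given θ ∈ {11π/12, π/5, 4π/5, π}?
11π/12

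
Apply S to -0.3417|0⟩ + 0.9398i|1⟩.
-0.3417|0⟩ - 0.9398|1⟩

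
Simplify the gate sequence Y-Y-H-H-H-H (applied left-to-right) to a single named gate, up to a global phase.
I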